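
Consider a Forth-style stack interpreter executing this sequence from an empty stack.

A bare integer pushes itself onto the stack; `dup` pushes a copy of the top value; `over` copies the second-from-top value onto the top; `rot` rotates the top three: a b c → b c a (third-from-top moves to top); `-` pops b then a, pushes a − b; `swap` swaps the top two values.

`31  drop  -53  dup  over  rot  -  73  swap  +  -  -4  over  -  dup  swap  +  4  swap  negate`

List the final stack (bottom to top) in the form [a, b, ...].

[-126, 4, -244]

31     : 31
drop   : (empty)
-53    : -53
dup    : -53 -53
over   : -53 -53 -53
rot    : -53 -53 -53
-      : -53 0
73     : -53 0 73
swap   : -53 73 0
+      : -53 73
-      : -126
-4     : -126 -4
over   : -126 -4 -126
-      : -126 122
dup    : -126 122 122
swap   : -126 122 122
+      : -126 244
4      : -126 244 4
swap   : -126 4 244
negate : -126 4 -244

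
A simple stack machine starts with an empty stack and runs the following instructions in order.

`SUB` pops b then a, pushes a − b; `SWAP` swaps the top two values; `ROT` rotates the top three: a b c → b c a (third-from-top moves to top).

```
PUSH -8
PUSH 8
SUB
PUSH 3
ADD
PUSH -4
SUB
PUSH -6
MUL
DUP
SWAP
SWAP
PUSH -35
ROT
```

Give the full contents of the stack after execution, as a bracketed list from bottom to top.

[54, -35, 54]

PUSH -8  → -8
PUSH 8   → -8 8
SUB      → -16
PUSH 3   → -16 3
ADD      → -13
PUSH -4  → -13 -4
SUB      → -9
PUSH -6  → -9 -6
MUL      → 54
DUP      → 54 54
SWAP     → 54 54
SWAP     → 54 54
PUSH -35 → 54 54 -35
ROT      → 54 -35 54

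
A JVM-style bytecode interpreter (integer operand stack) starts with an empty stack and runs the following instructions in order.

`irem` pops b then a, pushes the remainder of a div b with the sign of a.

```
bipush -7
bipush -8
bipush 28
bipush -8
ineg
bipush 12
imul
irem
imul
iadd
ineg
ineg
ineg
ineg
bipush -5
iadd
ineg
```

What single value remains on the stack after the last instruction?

236

bipush -7  [-7]
bipush -8  [-7, -8]
bipush 28  [-7, -8, 28]
bipush -8  [-7, -8, 28, -8]
ineg       [-7, -8, 28, 8]
bipush 12  [-7, -8, 28, 8, 12]
imul       [-7, -8, 28, 96]
irem       [-7, -8, 28]
imul       [-7, -224]
iadd       [-231]
ineg       [231]
ineg       [-231]
ineg       [231]
ineg       [-231]
bipush -5  [-231, -5]
iadd       [-236]
ineg       [236]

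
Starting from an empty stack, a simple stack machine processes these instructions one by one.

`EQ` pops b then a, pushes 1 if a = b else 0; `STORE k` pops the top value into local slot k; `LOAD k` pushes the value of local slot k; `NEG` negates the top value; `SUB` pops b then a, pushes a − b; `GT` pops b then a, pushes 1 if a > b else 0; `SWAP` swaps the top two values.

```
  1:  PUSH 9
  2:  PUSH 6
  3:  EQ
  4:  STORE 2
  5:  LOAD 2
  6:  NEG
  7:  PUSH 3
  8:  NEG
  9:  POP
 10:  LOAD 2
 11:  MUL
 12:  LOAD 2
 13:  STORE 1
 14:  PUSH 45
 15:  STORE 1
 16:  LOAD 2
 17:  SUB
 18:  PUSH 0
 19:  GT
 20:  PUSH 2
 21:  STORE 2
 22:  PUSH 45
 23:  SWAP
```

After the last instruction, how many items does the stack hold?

PUSH 9  : [9]
PUSH 6  : [9, 6]
EQ      : [0]
STORE 2 : []
LOAD 2  : [0]
NEG     : [0]
PUSH 3  : [0, 3]
NEG     : [0, -3]
POP     : [0]
LOAD 2  : [0, 0]
MUL     : [0]
LOAD 2  : [0, 0]
STORE 1 : [0]
PUSH 45 : [0, 45]
STORE 1 : [0]
LOAD 2  : [0, 0]
SUB     : [0]
PUSH 0  : [0, 0]
GT      : [0]
PUSH 2  : [0, 2]
STORE 2 : [0]
PUSH 45 : [0, 45]
SWAP    : [45, 0]

2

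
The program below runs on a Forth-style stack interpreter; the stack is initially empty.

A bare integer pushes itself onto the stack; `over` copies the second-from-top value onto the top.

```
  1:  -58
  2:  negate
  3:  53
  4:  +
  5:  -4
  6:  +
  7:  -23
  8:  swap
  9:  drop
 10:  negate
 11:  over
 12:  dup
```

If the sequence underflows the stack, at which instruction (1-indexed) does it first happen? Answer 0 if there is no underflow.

-58     -58
negate  58
53      58 53
+       111
-4      111 -4
+       107
-23     107 -23
swap    -23 107
drop    -23
negate  23
over  — needs 2 operands, stack has 1 → underflow

11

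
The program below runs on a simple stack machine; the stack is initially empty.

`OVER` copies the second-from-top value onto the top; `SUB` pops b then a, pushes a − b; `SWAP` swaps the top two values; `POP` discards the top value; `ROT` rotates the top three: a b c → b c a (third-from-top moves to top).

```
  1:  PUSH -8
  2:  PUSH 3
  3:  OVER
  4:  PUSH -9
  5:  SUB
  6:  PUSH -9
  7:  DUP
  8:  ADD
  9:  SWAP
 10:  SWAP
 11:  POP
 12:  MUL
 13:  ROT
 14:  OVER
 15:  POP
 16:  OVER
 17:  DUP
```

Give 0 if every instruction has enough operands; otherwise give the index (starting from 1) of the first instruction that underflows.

PUSH -8 → [-8]
PUSH 3  → [-8, 3]
OVER    → [-8, 3, -8]
PUSH -9 → [-8, 3, -8, -9]
SUB     → [-8, 3, 1]
PUSH -9 → [-8, 3, 1, -9]
DUP     → [-8, 3, 1, -9, -9]
ADD     → [-8, 3, 1, -18]
SWAP    → [-8, 3, -18, 1]
SWAP    → [-8, 3, 1, -18]
POP     → [-8, 3, 1]
MUL     → [-8, 3]
ROT  — needs 3 operands, stack has 2 → underflow

13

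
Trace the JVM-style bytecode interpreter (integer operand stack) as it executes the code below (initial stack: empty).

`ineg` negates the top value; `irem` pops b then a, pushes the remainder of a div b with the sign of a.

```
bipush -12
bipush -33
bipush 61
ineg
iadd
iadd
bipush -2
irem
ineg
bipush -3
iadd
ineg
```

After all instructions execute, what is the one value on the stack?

3

bipush -12  -12
bipush -33  -12 -33
bipush 61   -12 -33 61
ineg        -12 -33 -61
iadd        -12 -94
iadd        -106
bipush -2   -106 -2
irem        0
ineg        0
bipush -3   0 -3
iadd        -3
ineg        3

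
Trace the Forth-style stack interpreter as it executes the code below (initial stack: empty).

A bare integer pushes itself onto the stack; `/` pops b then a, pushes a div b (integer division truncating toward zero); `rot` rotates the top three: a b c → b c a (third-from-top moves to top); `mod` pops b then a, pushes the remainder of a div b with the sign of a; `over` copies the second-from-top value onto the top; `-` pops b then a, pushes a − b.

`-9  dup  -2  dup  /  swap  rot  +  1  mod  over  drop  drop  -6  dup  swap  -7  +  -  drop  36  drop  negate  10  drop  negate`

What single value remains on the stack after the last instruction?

1

-9     : [-9]
dup    : [-9, -9]
-2     : [-9, -9, -2]
dup    : [-9, -9, -2, -2]
/      : [-9, -9, 1]
swap   : [-9, 1, -9]
rot    : [1, -9, -9]
+      : [1, -18]
1      : [1, -18, 1]
mod    : [1, 0]
over   : [1, 0, 1]
drop   : [1, 0]
drop   : [1]
-6     : [1, -6]
dup    : [1, -6, -6]
swap   : [1, -6, -6]
-7     : [1, -6, -6, -7]
+      : [1, -6, -13]
-      : [1, 7]
drop   : [1]
36     : [1, 36]
drop   : [1]
negate : [-1]
10     : [-1, 10]
drop   : [-1]
negate : [1]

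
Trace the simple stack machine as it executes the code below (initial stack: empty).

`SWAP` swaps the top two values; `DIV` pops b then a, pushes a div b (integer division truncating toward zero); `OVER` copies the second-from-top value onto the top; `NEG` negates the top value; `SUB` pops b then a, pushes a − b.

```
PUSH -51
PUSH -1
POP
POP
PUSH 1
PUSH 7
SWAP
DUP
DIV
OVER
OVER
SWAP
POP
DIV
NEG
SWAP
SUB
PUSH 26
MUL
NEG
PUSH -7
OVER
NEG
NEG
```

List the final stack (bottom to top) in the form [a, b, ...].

[208, -7, 208]

PUSH -51 -> -51
PUSH -1  -> -51 -1
POP      -> -51
POP      -> (empty)
PUSH 1   -> 1
PUSH 7   -> 1 7
SWAP     -> 7 1
DUP      -> 7 1 1
DIV      -> 7 1
OVER     -> 7 1 7
OVER     -> 7 1 7 1
SWAP     -> 7 1 1 7
POP      -> 7 1 1
DIV      -> 7 1
NEG      -> 7 -1
SWAP     -> -1 7
SUB      -> -8
PUSH 26  -> -8 26
MUL      -> -208
NEG      -> 208
PUSH -7  -> 208 -7
OVER     -> 208 -7 208
NEG      -> 208 -7 -208
NEG      -> 208 -7 208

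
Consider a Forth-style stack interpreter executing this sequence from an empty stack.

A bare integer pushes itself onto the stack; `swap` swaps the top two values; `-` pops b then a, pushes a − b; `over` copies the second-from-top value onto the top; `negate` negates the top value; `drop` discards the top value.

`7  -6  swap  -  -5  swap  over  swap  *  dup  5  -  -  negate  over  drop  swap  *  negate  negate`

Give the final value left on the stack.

7      -> 7
-6     -> 7 -6
swap   -> -6 7
-      -> -13
-5     -> -13 -5
swap   -> -5 -13
over   -> -5 -13 -5
swap   -> -5 -5 -13
*      -> -5 65
dup    -> -5 65 65
5      -> -5 65 65 5
-      -> -5 65 60
-      -> -5 5
negate -> -5 -5
over   -> -5 -5 -5
drop   -> -5 -5
swap   -> -5 -5
*      -> 25
negate -> -25
negate -> 25

25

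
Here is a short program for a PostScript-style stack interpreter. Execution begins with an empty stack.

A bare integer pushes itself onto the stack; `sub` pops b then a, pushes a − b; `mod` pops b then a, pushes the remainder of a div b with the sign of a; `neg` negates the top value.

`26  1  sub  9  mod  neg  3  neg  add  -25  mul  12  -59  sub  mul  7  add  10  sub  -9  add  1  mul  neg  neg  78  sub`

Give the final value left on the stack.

17660

26   26
1    26 1
sub  25
9    25 9
mod  7
neg  -7
3    -7 3
neg  -7 -3
add  -10
-25  -10 -25
mul  250
12   250 12
-59  250 12 -59
sub  250 71
mul  17750
7    17750 7
add  17757
10   17757 10
sub  17747
-9   17747 -9
add  17738
1    17738 1
mul  17738
neg  -17738
neg  17738
78   17738 78
sub  17660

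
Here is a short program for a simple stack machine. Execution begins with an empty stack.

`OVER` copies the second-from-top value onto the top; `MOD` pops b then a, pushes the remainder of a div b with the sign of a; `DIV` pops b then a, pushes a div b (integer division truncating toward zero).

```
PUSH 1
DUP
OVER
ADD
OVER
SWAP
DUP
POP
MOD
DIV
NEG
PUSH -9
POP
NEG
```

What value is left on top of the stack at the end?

1

PUSH 1  -> [1]
DUP     -> [1, 1]
OVER    -> [1, 1, 1]
ADD     -> [1, 2]
OVER    -> [1, 2, 1]
SWAP    -> [1, 1, 2]
DUP     -> [1, 1, 2, 2]
POP     -> [1, 1, 2]
MOD     -> [1, 1]
DIV     -> [1]
NEG     -> [-1]
PUSH -9 -> [-1, -9]
POP     -> [-1]
NEG     -> [1]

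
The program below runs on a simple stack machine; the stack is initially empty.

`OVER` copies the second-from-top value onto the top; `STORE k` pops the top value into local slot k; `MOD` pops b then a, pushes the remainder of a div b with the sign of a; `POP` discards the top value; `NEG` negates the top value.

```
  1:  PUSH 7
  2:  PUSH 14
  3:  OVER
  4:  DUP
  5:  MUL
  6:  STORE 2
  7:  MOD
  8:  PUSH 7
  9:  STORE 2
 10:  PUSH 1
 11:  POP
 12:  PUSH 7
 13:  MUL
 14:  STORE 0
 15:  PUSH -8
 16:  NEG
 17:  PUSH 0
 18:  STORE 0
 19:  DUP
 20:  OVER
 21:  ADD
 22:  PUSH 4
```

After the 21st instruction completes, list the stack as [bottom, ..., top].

PUSH 7  → [7]
PUSH 14 → [7, 14]
OVER    → [7, 14, 7]
DUP     → [7, 14, 7, 7]
MUL     → [7, 14, 49]
STORE 2 → [7, 14]
MOD     → [7]
PUSH 7  → [7, 7]
STORE 2 → [7]
PUSH 1  → [7, 1]
POP     → [7]
PUSH 7  → [7, 7]
MUL     → [49]
STORE 0 → []
PUSH -8 → [-8]
NEG     → [8]
PUSH 0  → [8, 0]
STORE 0 → [8]
DUP     → [8, 8]
OVER    → [8, 8, 8]
ADD     → [8, 16]

[8, 16]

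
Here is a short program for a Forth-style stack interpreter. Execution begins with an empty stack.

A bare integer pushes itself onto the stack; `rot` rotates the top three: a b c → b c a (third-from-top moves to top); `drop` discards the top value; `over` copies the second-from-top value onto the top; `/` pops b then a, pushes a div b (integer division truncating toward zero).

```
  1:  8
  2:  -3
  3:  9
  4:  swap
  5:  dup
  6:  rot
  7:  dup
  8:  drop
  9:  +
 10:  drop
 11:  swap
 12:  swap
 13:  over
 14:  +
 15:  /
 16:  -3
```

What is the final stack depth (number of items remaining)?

2

8    : 8
-3   : 8 -3
9    : 8 -3 9
swap : 8 9 -3
dup  : 8 9 -3 -3
rot  : 8 -3 -3 9
dup  : 8 -3 -3 9 9
drop : 8 -3 -3 9
+    : 8 -3 6
drop : 8 -3
swap : -3 8
swap : 8 -3
over : 8 -3 8
+    : 8 5
/    : 1
-3   : 1 -3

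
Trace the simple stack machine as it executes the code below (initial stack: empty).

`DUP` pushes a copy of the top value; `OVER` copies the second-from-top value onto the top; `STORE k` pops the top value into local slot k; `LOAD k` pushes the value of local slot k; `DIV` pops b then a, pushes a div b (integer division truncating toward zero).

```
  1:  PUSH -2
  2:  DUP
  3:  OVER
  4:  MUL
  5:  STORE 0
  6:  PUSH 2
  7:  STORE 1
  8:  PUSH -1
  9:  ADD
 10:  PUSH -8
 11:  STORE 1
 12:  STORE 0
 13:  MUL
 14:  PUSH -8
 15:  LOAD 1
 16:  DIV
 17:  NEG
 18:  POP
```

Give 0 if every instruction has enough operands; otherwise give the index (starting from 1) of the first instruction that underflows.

13

PUSH -2 -> -2
DUP     -> -2 -2
OVER    -> -2 -2 -2
MUL     -> -2 4
STORE 0 -> -2
PUSH 2  -> -2 2
STORE 1 -> -2
PUSH -1 -> -2 -1
ADD     -> -3
PUSH -8 -> -3 -8
STORE 1 -> -3
STORE 0 -> (empty)
MUL  — needs 2 operands, stack has 0 → underflow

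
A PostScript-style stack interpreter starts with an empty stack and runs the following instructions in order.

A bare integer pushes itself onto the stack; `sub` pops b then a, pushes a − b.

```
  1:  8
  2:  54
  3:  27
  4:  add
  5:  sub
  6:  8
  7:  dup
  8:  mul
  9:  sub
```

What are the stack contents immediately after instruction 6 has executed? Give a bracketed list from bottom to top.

8    [8]
54   [8, 54]
27   [8, 54, 27]
add  [8, 81]
sub  [-73]
8    [-73, 8]

[-73, 8]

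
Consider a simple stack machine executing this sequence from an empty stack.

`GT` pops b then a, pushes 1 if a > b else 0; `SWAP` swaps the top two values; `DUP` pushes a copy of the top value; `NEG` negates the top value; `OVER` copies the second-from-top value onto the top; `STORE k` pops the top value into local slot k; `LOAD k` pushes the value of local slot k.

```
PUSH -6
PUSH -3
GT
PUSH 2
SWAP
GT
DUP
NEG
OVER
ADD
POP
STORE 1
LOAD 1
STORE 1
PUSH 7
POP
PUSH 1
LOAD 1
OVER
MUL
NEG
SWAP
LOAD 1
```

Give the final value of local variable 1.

PUSH -6  -6
PUSH -3  -6 -3
GT       0
PUSH 2   0 2
SWAP     2 0
GT       1
DUP      1 1
NEG      1 -1
OVER     1 -1 1
ADD      1 0
POP      1
STORE 1  (empty)
LOAD 1   1
STORE 1  (empty)
PUSH 7   7
POP      (empty)
PUSH 1   1
LOAD 1   1 1
OVER     1 1 1
MUL      1 1
NEG      1 -1
SWAP     -1 1
LOAD 1   -1 1 1

1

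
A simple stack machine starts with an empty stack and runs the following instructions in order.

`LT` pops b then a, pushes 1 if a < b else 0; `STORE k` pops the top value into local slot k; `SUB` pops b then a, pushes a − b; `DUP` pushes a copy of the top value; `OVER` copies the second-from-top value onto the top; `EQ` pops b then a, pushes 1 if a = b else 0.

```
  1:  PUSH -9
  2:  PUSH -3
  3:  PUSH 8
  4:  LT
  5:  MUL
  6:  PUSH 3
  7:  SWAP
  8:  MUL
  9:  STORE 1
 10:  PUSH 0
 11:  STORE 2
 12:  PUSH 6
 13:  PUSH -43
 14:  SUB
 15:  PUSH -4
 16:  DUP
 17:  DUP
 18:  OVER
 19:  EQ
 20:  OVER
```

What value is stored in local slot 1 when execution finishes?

-27

PUSH -9  → [-9]
PUSH -3  → [-9, -3]
PUSH 8   → [-9, -3, 8]
LT       → [-9, 1]
MUL      → [-9]
PUSH 3   → [-9, 3]
SWAP     → [3, -9]
MUL      → [-27]
STORE 1  → []
PUSH 0   → [0]
STORE 2  → []
PUSH 6   → [6]
PUSH -43 → [6, -43]
SUB      → [49]
PUSH -4  → [49, -4]
DUP      → [49, -4, -4]
DUP      → [49, -4, -4, -4]
OVER     → [49, -4, -4, -4, -4]
EQ       → [49, -4, -4, 1]
OVER     → [49, -4, -4, 1, -4]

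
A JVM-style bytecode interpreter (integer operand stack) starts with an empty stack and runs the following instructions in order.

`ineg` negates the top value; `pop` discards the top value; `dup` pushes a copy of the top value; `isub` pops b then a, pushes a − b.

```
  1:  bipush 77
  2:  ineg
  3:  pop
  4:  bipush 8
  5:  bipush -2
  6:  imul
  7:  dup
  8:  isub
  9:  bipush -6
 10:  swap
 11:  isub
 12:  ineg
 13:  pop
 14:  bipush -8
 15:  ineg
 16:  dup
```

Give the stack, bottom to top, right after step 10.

bipush 77  77
ineg       -77
pop        (empty)
bipush 8   8
bipush -2  8 -2
imul       -16
dup        -16 -16
isub       0
bipush -6  0 -6
swap       -6 0

[-6, 0]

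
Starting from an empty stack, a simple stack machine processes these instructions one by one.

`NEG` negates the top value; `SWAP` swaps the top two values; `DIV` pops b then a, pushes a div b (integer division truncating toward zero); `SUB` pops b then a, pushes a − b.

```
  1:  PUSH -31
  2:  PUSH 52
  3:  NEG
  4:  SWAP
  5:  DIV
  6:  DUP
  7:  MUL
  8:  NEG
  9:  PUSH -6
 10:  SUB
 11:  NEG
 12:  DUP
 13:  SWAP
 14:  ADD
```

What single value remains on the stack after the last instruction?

PUSH -31  [-31]
PUSH 52   [-31, 52]
NEG       [-31, -52]
SWAP      [-52, -31]
DIV       [1]
DUP       [1, 1]
MUL       [1]
NEG       [-1]
PUSH -6   [-1, -6]
SUB       [5]
NEG       [-5]
DUP       [-5, -5]
SWAP      [-5, -5]
ADD       [-10]

-10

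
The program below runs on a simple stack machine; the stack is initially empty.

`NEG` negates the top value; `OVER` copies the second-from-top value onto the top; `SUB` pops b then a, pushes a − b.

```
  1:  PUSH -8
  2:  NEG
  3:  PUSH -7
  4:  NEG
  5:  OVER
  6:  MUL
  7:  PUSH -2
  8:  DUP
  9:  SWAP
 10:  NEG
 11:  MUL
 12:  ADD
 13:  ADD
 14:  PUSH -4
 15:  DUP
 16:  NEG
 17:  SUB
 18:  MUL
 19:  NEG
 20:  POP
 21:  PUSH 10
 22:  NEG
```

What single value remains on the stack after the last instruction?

-10

PUSH -8 -> [-8]
NEG     -> [8]
PUSH -7 -> [8, -7]
NEG     -> [8, 7]
OVER    -> [8, 7, 8]
MUL     -> [8, 56]
PUSH -2 -> [8, 56, -2]
DUP     -> [8, 56, -2, -2]
SWAP    -> [8, 56, -2, -2]
NEG     -> [8, 56, -2, 2]
MUL     -> [8, 56, -4]
ADD     -> [8, 52]
ADD     -> [60]
PUSH -4 -> [60, -4]
DUP     -> [60, -4, -4]
NEG     -> [60, -4, 4]
SUB     -> [60, -8]
MUL     -> [-480]
NEG     -> [480]
POP     -> []
PUSH 10 -> [10]
NEG     -> [-10]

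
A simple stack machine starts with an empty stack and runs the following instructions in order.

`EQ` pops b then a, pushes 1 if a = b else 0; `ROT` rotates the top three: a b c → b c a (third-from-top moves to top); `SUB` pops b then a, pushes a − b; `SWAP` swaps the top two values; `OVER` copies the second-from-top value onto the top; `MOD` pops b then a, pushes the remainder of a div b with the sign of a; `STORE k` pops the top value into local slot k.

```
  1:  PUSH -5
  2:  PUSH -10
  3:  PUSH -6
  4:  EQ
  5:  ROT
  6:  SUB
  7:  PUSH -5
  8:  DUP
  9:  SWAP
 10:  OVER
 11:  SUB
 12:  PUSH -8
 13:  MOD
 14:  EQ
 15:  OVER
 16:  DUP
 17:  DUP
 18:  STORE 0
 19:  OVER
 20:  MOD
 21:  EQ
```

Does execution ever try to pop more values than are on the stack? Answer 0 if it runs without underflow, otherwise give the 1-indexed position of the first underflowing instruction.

5

PUSH -5  → [-5]
PUSH -10 → [-5, -10]
PUSH -6  → [-5, -10, -6]
EQ       → [-5, 0]
ROT  — needs 3 operands, stack has 2 → underflow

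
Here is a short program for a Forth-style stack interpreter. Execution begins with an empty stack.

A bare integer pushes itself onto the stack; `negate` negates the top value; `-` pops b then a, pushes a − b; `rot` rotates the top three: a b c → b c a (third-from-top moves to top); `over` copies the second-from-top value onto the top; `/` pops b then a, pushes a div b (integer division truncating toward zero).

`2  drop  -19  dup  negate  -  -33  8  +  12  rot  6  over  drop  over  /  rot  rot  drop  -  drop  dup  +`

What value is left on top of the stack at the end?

2       [2]
drop    []
-19     [-19]
dup     [-19, -19]
negate  [-19, 19]
-       [-38]
-33     [-38, -33]
8       [-38, -33, 8]
+       [-38, -25]
12      [-38, -25, 12]
rot     [-25, 12, -38]
6       [-25, 12, -38, 6]
over    [-25, 12, -38, 6, -38]
drop    [-25, 12, -38, 6]
over    [-25, 12, -38, 6, -38]
/       [-25, 12, -38, 0]
rot     [-25, -38, 0, 12]
rot     [-25, 0, 12, -38]
drop    [-25, 0, 12]
-       [-25, -12]
drop    [-25]
dup     [-25, -25]
+       [-50]

-50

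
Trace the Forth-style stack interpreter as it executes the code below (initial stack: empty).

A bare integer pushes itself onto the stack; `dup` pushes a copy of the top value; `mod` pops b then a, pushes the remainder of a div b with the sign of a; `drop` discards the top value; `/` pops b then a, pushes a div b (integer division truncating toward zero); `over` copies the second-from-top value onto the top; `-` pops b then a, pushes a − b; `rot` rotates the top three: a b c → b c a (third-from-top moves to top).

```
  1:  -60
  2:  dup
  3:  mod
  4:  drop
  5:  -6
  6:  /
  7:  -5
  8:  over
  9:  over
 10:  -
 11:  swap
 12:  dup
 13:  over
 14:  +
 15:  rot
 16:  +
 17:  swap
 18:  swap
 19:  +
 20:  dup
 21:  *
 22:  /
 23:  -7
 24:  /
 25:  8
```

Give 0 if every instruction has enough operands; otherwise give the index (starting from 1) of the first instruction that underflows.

6

-60   [-60]
dup   [-60, -60]
mod   [0]
drop  []
-6    [-6]
/  — needs 2 operands, stack has 1 → underflow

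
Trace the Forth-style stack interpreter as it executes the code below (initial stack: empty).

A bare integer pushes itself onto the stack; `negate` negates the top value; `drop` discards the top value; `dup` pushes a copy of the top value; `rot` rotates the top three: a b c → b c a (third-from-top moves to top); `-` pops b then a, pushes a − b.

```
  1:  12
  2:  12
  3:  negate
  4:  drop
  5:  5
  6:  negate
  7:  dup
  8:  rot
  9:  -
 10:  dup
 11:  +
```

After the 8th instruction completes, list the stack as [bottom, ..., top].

[-5, -5, 12]

12     -> [12]
12     -> [12, 12]
negate -> [12, -12]
drop   -> [12]
5      -> [12, 5]
negate -> [12, -5]
dup    -> [12, -5, -5]
rot    -> [-5, -5, 12]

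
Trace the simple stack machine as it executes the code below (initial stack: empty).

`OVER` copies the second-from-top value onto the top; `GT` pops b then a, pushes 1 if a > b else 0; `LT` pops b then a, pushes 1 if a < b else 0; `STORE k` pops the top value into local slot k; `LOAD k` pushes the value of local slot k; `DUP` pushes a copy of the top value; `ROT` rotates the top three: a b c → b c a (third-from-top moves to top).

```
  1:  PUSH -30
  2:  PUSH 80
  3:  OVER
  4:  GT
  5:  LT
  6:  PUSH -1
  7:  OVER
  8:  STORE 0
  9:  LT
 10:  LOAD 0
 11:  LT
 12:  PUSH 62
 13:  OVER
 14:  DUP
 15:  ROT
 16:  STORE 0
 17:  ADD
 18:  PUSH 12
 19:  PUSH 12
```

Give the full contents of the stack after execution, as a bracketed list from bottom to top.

PUSH -30  [-30]
PUSH 80   [-30, 80]
OVER      [-30, 80, -30]
GT        [-30, 1]
LT        [1]
PUSH -1   [1, -1]
OVER      [1, -1, 1]
STORE 0   [1, -1]
LT        [0]
LOAD 0    [0, 1]
LT        [1]
PUSH 62   [1, 62]
OVER      [1, 62, 1]
DUP       [1, 62, 1, 1]
ROT       [1, 1, 1, 62]
STORE 0   [1, 1, 1]
ADD       [1, 2]
PUSH 12   [1, 2, 12]
PUSH 12   [1, 2, 12, 12]

[1, 2, 12, 12]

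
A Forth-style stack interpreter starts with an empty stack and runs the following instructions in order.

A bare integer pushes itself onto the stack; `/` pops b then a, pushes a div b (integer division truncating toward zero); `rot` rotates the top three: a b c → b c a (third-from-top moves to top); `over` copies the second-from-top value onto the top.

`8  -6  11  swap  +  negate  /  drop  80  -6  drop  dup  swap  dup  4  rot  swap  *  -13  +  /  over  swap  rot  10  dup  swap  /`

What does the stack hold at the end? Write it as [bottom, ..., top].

[80, 0, 80, 1]

8      -> 8
-6     -> 8 -6
11     -> 8 -6 11
swap   -> 8 11 -6
+      -> 8 5
negate -> 8 -5
/      -> -1
drop   -> (empty)
80     -> 80
-6     -> 80 -6
drop   -> 80
dup    -> 80 80
swap   -> 80 80
dup    -> 80 80 80
4      -> 80 80 80 4
rot    -> 80 80 4 80
swap   -> 80 80 80 4
*      -> 80 80 320
-13    -> 80 80 320 -13
+      -> 80 80 307
/      -> 80 0
over   -> 80 0 80
swap   -> 80 80 0
rot    -> 80 0 80
10     -> 80 0 80 10
dup    -> 80 0 80 10 10
swap   -> 80 0 80 10 10
/      -> 80 0 80 1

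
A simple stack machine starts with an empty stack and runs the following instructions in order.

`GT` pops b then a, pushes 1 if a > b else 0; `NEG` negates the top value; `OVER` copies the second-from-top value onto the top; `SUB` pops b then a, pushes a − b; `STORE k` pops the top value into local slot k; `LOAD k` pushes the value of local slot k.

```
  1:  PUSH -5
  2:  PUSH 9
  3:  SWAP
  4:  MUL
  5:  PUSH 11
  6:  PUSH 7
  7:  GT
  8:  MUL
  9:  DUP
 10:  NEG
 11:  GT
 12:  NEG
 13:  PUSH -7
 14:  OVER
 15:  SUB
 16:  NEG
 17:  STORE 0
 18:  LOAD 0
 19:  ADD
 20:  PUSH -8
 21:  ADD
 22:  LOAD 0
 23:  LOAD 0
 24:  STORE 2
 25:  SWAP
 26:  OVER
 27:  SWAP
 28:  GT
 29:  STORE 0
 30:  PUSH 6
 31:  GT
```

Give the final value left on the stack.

PUSH -5 : -5
PUSH 9  : -5 9
SWAP    : 9 -5
MUL     : -45
PUSH 11 : -45 11
PUSH 7  : -45 11 7
GT      : -45 1
MUL     : -45
DUP     : -45 -45
NEG     : -45 45
GT      : 0
NEG     : 0
PUSH -7 : 0 -7
OVER    : 0 -7 0
SUB     : 0 -7
NEG     : 0 7
STORE 0 : 0
LOAD 0  : 0 7
ADD     : 7
PUSH -8 : 7 -8
ADD     : -1
LOAD 0  : -1 7
LOAD 0  : -1 7 7
STORE 2 : -1 7
SWAP    : 7 -1
OVER    : 7 -1 7
SWAP    : 7 7 -1
GT      : 7 1
STORE 0 : 7
PUSH 6  : 7 6
GT      : 1

1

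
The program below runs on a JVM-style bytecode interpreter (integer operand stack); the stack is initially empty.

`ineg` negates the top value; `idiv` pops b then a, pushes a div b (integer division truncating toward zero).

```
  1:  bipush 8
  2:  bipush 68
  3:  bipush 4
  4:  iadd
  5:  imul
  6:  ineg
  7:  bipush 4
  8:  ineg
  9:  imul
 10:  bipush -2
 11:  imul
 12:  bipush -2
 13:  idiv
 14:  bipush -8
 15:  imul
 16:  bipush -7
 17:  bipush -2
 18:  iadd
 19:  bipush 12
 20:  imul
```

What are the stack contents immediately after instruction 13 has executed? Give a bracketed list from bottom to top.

bipush 8  : 8
bipush 68 : 8 68
bipush 4  : 8 68 4
iadd      : 8 72
imul      : 576
ineg      : -576
bipush 4  : -576 4
ineg      : -576 -4
imul      : 2304
bipush -2 : 2304 -2
imul      : -4608
bipush -2 : -4608 -2
idiv      : 2304

[2304]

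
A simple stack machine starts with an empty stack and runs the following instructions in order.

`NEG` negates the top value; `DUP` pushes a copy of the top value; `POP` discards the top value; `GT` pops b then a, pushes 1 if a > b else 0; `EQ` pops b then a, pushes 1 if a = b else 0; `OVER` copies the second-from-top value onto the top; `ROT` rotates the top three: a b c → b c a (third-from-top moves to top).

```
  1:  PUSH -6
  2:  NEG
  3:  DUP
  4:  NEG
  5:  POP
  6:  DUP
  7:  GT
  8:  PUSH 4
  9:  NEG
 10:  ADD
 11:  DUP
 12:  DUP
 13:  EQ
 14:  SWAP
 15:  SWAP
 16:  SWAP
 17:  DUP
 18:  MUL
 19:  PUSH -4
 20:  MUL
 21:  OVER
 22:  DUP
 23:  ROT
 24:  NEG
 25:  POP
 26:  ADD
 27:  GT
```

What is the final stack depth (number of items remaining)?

PUSH -6  -6
NEG      6
DUP      6 6
NEG      6 -6
POP      6
DUP      6 6
GT       0
PUSH 4   0 4
NEG      0 -4
ADD      -4
DUP      -4 -4
DUP      -4 -4 -4
EQ       -4 1
SWAP     1 -4
SWAP     -4 1
SWAP     1 -4
DUP      1 -4 -4
MUL      1 16
PUSH -4  1 16 -4
MUL      1 -64
OVER     1 -64 1
DUP      1 -64 1 1
ROT      1 1 1 -64
NEG      1 1 1 64
POP      1 1 1
ADD      1 2
GT       0

1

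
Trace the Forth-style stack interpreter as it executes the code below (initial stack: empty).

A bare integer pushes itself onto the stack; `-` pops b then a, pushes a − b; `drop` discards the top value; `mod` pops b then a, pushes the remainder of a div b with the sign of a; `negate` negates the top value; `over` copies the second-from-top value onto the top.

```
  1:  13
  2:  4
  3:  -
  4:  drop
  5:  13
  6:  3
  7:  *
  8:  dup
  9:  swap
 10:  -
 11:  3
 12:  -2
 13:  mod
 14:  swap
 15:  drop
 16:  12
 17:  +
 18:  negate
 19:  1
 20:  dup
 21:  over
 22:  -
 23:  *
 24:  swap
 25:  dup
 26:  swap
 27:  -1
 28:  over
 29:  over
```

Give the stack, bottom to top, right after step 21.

13     -> 13
4      -> 13 4
-      -> 9
drop   -> (empty)
13     -> 13
3      -> 13 3
*      -> 39
dup    -> 39 39
swap   -> 39 39
-      -> 0
3      -> 0 3
-2     -> 0 3 -2
mod    -> 0 1
swap   -> 1 0
drop   -> 1
12     -> 1 12
+      -> 13
negate -> -13
1      -> -13 1
dup    -> -13 1 1
over   -> -13 1 1 1

[-13, 1, 1, 1]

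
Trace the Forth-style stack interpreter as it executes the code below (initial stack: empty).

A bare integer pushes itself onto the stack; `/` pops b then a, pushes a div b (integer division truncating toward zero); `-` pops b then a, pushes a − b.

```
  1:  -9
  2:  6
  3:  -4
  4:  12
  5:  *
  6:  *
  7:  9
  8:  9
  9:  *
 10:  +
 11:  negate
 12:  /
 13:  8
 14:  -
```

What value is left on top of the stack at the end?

-9     -> -9
6      -> -9 6
-4     -> -9 6 -4
12     -> -9 6 -4 12
*      -> -9 6 -48
*      -> -9 -288
9      -> -9 -288 9
9      -> -9 -288 9 9
*      -> -9 -288 81
+      -> -9 -207
negate -> -9 207
/      -> 0
8      -> 0 8
-      -> -8

-8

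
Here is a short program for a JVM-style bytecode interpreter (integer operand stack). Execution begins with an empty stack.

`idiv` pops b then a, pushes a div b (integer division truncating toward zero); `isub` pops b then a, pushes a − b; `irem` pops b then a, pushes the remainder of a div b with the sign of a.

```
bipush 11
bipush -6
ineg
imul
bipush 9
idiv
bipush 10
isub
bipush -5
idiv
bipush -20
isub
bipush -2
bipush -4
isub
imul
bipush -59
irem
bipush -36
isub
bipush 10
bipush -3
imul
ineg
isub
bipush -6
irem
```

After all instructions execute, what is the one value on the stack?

4

bipush 11  -> 11
bipush -6  -> 11 -6
ineg       -> 11 6
imul       -> 66
bipush 9   -> 66 9
idiv       -> 7
bipush 10  -> 7 10
isub       -> -3
bipush -5  -> -3 -5
idiv       -> 0
bipush -20 -> 0 -20
isub       -> 20
bipush -2  -> 20 -2
bipush -4  -> 20 -2 -4
isub       -> 20 2
imul       -> 40
bipush -59 -> 40 -59
irem       -> 40
bipush -36 -> 40 -36
isub       -> 76
bipush 10  -> 76 10
bipush -3  -> 76 10 -3
imul       -> 76 -30
ineg       -> 76 30
isub       -> 46
bipush -6  -> 46 -6
irem       -> 4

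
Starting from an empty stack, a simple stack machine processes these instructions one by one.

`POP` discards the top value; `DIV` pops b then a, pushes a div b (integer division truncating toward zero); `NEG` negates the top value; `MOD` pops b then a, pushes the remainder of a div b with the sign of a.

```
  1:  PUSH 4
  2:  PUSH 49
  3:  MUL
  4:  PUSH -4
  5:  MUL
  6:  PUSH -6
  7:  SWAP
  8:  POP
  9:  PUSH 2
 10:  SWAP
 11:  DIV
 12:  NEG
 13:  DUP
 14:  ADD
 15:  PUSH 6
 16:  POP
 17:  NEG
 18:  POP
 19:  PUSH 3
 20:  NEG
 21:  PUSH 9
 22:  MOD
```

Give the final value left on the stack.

-3

PUSH 4   [4]
PUSH 49  [4, 49]
MUL      [196]
PUSH -4  [196, -4]
MUL      [-784]
PUSH -6  [-784, -6]
SWAP     [-6, -784]
POP      [-6]
PUSH 2   [-6, 2]
SWAP     [2, -6]
DIV      [0]
NEG      [0]
DUP      [0, 0]
ADD      [0]
PUSH 6   [0, 6]
POP      [0]
NEG      [0]
POP      []
PUSH 3   [3]
NEG      [-3]
PUSH 9   [-3, 9]
MOD      [-3]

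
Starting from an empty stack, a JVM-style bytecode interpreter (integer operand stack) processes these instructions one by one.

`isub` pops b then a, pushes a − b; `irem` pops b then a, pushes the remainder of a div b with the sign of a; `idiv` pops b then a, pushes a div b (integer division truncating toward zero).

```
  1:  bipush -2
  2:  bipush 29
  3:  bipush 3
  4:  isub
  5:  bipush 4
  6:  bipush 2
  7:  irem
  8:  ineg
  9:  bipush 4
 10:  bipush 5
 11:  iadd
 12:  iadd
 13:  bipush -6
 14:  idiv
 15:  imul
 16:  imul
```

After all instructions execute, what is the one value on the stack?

52

bipush -2 → [-2]
bipush 29 → [-2, 29]
bipush 3  → [-2, 29, 3]
isub      → [-2, 26]
bipush 4  → [-2, 26, 4]
bipush 2  → [-2, 26, 4, 2]
irem      → [-2, 26, 0]
ineg      → [-2, 26, 0]
bipush 4  → [-2, 26, 0, 4]
bipush 5  → [-2, 26, 0, 4, 5]
iadd      → [-2, 26, 0, 9]
iadd      → [-2, 26, 9]
bipush -6 → [-2, 26, 9, -6]
idiv      → [-2, 26, -1]
imul      → [-2, -26]
imul      → [52]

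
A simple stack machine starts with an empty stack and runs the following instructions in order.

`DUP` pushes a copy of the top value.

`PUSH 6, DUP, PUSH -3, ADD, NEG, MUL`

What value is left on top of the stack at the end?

PUSH 6  : 6
DUP     : 6 6
PUSH -3 : 6 6 -3
ADD     : 6 3
NEG     : 6 -3
MUL     : -18

-18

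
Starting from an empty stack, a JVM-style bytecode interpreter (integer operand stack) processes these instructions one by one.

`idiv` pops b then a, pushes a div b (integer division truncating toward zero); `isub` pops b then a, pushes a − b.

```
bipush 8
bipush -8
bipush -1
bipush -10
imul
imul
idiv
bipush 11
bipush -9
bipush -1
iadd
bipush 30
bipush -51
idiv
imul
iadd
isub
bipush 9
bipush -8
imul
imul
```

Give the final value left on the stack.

792

bipush 8   -> [8]
bipush -8  -> [8, -8]
bipush -1  -> [8, -8, -1]
bipush -10 -> [8, -8, -1, -10]
imul       -> [8, -8, 10]
imul       -> [8, -80]
idiv       -> [0]
bipush 11  -> [0, 11]
bipush -9  -> [0, 11, -9]
bipush -1  -> [0, 11, -9, -1]
iadd       -> [0, 11, -10]
bipush 30  -> [0, 11, -10, 30]
bipush -51 -> [0, 11, -10, 30, -51]
idiv       -> [0, 11, -10, 0]
imul       -> [0, 11, 0]
iadd       -> [0, 11]
isub       -> [-11]
bipush 9   -> [-11, 9]
bipush -8  -> [-11, 9, -8]
imul       -> [-11, -72]
imul       -> [792]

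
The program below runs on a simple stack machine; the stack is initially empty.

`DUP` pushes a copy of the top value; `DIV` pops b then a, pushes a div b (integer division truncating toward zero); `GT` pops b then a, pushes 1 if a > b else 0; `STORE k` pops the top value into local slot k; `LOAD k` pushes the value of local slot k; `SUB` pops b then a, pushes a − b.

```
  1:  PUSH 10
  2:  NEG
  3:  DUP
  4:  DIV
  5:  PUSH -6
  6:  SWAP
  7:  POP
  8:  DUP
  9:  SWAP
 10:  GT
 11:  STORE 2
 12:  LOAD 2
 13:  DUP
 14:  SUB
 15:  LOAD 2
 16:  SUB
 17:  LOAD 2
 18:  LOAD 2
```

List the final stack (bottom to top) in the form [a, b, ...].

[0, 0, 0]

PUSH 10 : 10
NEG     : -10
DUP     : -10 -10
DIV     : 1
PUSH -6 : 1 -6
SWAP    : -6 1
POP     : -6
DUP     : -6 -6
SWAP    : -6 -6
GT      : 0
STORE 2 : (empty)
LOAD 2  : 0
DUP     : 0 0
SUB     : 0
LOAD 2  : 0 0
SUB     : 0
LOAD 2  : 0 0
LOAD 2  : 0 0 0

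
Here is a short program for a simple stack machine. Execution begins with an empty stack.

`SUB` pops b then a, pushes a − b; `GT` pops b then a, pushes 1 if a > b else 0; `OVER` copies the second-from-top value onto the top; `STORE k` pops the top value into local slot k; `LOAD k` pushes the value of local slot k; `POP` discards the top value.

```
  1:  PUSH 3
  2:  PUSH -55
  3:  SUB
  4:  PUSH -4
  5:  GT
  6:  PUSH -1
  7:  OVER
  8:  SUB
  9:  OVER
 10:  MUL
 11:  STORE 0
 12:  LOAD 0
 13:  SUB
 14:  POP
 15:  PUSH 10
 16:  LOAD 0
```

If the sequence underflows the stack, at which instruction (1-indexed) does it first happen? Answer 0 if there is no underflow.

PUSH 3   → [3]
PUSH -55 → [3, -55]
SUB      → [58]
PUSH -4  → [58, -4]
GT       → [1]
PUSH -1  → [1, -1]
OVER     → [1, -1, 1]
SUB      → [1, -2]
OVER     → [1, -2, 1]
MUL      → [1, -2]
STORE 0  → [1]
LOAD 0   → [1, -2]
SUB      → [3]
POP      → []
PUSH 10  → [10]
LOAD 0   → [10, -2]

0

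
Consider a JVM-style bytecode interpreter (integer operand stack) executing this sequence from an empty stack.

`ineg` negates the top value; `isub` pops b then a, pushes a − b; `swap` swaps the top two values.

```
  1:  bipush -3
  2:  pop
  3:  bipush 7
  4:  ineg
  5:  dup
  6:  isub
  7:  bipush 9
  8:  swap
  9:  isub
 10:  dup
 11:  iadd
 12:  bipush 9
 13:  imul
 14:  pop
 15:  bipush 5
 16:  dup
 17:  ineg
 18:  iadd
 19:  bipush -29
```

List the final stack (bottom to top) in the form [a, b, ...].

bipush -3   -3
pop         (empty)
bipush 7    7
ineg        -7
dup         -7 -7
isub        0
bipush 9    0 9
swap        9 0
isub        9
dup         9 9
iadd        18
bipush 9    18 9
imul        162
pop         (empty)
bipush 5    5
dup         5 5
ineg        5 -5
iadd        0
bipush -29  0 -29

[0, -29]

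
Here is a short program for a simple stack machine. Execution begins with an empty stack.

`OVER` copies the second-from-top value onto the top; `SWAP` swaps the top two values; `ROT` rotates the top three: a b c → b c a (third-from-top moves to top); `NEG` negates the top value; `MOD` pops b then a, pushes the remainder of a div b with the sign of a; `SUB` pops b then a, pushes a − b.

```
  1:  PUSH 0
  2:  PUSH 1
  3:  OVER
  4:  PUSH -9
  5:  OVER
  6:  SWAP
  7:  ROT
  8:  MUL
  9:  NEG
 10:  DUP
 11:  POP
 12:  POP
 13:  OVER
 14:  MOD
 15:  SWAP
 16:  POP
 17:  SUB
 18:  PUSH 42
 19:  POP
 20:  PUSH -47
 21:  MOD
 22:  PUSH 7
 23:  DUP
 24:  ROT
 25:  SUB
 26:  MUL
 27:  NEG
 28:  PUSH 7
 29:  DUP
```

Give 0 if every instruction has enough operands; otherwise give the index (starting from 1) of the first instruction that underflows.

PUSH 0    0
PUSH 1    0 1
OVER      0 1 0
PUSH -9   0 1 0 -9
OVER      0 1 0 -9 0
SWAP      0 1 0 0 -9
ROT       0 1 0 -9 0
MUL       0 1 0 0
NEG       0 1 0 0
DUP       0 1 0 0 0
POP       0 1 0 0
POP       0 1 0
OVER      0 1 0 1
MOD       0 1 0
SWAP      0 0 1
POP       0 0
SUB       0
PUSH 42   0 42
POP       0
PUSH -47  0 -47
MOD       0
PUSH 7    0 7
DUP       0 7 7
ROT       7 7 0
SUB       7 7
MUL       49
NEG       -49
PUSH 7    -49 7
DUP       -49 7 7

0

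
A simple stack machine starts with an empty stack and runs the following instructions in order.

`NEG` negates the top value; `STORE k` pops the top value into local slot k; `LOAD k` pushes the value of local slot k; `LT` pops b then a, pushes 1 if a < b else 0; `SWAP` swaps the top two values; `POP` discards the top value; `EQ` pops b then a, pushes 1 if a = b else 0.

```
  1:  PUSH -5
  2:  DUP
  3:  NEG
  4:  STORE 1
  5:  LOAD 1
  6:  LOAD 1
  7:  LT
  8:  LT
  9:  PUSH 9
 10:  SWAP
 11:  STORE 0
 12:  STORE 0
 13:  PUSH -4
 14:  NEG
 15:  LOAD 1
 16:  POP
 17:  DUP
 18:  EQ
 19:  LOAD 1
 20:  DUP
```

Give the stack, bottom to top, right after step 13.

PUSH -5 -> -5
DUP     -> -5 -5
NEG     -> -5 5
STORE 1 -> -5
LOAD 1  -> -5 5
LOAD 1  -> -5 5 5
LT      -> -5 0
LT      -> 1
PUSH 9  -> 1 9
SWAP    -> 9 1
STORE 0 -> 9
STORE 0 -> (empty)
PUSH -4 -> -4

[-4]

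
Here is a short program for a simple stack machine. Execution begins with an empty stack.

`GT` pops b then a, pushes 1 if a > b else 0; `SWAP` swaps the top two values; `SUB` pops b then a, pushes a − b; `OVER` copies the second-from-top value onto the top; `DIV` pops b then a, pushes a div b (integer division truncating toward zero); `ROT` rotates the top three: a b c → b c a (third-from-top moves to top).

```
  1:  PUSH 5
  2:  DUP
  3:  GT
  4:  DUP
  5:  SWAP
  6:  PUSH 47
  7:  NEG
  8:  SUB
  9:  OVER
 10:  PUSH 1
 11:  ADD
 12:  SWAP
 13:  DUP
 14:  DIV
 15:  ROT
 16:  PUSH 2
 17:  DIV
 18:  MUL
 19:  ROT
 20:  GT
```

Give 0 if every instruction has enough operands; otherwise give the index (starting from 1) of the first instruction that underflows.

PUSH 5   [5]
DUP      [5, 5]
GT       [0]
DUP      [0, 0]
SWAP     [0, 0]
PUSH 47  [0, 0, 47]
NEG      [0, 0, -47]
SUB      [0, 47]
OVER     [0, 47, 0]
PUSH 1   [0, 47, 0, 1]
ADD      [0, 47, 1]
SWAP     [0, 1, 47]
DUP      [0, 1, 47, 47]
DIV      [0, 1, 1]
ROT      [1, 1, 0]
PUSH 2   [1, 1, 0, 2]
DIV      [1, 1, 0]
MUL      [1, 0]
ROT  — needs 3 operands, stack has 2 → underflow

19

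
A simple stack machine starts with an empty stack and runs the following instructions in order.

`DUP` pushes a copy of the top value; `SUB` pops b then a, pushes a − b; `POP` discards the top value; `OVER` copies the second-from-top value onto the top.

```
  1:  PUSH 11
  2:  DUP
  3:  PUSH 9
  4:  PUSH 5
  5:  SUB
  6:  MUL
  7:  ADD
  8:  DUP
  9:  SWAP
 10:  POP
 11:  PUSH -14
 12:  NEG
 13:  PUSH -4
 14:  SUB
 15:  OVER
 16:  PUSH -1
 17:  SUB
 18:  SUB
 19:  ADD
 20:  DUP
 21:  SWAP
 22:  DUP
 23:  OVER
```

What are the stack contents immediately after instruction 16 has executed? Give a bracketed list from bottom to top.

PUSH 11   [11]
DUP       [11, 11]
PUSH 9    [11, 11, 9]
PUSH 5    [11, 11, 9, 5]
SUB       [11, 11, 4]
MUL       [11, 44]
ADD       [55]
DUP       [55, 55]
SWAP      [55, 55]
POP       [55]
PUSH -14  [55, -14]
NEG       [55, 14]
PUSH -4   [55, 14, -4]
SUB       [55, 18]
OVER      [55, 18, 55]
PUSH -1   [55, 18, 55, -1]

[55, 18, 55, -1]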